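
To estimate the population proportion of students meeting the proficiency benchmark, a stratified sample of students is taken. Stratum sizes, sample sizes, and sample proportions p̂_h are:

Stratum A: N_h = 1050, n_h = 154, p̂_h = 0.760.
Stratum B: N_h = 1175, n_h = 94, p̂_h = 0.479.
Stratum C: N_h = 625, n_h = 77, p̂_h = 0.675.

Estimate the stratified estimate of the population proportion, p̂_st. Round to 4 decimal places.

p̂_st ≈ 0.6255

N = 2850; stratum weights W_h = N_h/N.
p̂_st = Σ W_h p̂_h = (1050·0.760 + 1175·0.479 + 625·0.675)/2850 = 0.62551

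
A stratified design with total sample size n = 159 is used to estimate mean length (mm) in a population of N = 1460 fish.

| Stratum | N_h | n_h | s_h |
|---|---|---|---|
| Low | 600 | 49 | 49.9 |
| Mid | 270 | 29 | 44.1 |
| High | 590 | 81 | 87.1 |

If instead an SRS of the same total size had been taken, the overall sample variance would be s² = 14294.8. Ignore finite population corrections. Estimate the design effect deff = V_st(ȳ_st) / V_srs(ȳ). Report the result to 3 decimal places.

V̂(ȳ_st) = Σ W_h² s_h²/n_h, with W_h = N_h/N and N = 1460:
  stratum Low: (600/1460)²·49.9²/49 = 8.58226
  stratum Mid: (270/1460)²·44.1²/29 = 2.29351
  stratum High: (590/1460)²·87.1²/81 = 15.295
V_st = 26.1708
V_srs = s²/n = 14294.8/159 = 89.9044
deff = V_st / V_srs = 26.1708/89.9044 = 0.2911

deff ≈ 0.291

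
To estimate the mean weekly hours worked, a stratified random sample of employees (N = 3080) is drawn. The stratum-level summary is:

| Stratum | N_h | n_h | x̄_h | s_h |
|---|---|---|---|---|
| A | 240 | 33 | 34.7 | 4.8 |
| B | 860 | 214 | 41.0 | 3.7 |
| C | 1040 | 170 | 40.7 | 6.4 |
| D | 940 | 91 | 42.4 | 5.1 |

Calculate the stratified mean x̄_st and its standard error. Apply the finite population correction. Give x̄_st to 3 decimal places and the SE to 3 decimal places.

x̄_st = Σ W_h x̄_h = (240·34.7 + 860·41.0 + 1040·40.7 + 940·42.4)/3080 = 40.83506
V̂(x̄_st) = Σ W_h² (1 − n_h/N_h) s_h²/n_h, with W_h = N_h/N and N = 3080:
  stratum A: (240/3080)²·(1 − 33/240)·4.8²/33 = 0.00365636
  stratum B: (860/3080)²·(1 − 214/860)·3.7²/214 = 0.00374644
  stratum C: (1040/3080)²·(1 − 170/1040)·6.4²/170 = 0.0229806
  stratum D: (940/3080)²·(1 − 91/940)·5.1²/91 = 0.0240455
V̂(x̄_st) = 0.0544289
SE(x̄_st) = √0.0544289 = 0.2333

x̄_st ≈ 40.835, SE ≈ 0.233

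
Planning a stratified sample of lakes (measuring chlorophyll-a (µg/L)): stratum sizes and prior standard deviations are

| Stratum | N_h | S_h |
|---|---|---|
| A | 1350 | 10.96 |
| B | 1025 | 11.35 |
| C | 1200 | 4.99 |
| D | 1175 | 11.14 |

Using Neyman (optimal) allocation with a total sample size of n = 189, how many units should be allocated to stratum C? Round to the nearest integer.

Neyman allocation: n_h = n · N_h S_h / Σ N_i S_i, with n = 189.
  stratum A: N_h·S_h = 1350·10.96 = 14796.00
  stratum B: N_h·S_h = 1025·11.35 = 11633.75
  stratum C: N_h·S_h = 1200·4.99 = 5988.00
  stratum D: N_h·S_h = 1175·11.14 = 13089.50
Σ N_h S_h = 45507.25
n for stratum C = 189·5988.00/45507.25 = 24.869 → 25

25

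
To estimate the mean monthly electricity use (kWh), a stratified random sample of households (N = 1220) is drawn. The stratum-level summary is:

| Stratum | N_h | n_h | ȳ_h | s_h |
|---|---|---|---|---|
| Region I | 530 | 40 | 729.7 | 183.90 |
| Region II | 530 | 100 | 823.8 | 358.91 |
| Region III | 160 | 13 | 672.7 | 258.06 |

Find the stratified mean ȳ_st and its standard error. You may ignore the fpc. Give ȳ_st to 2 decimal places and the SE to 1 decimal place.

ȳ_st = Σ W_h ȳ_h = (530·729.7 + 530·823.8 + 160·672.7)/1220 = 763.10410
V̂(ȳ_st) = Σ W_h² s_h²/n_h, with W_h = N_h/N and N = 1220:
  stratum Region I: (530/1220)²·183.90²/40 = 159.564
  stratum Region II: (530/1220)²·358.91²/100 = 243.11
  stratum Region III: (160/1220)²·258.06²/13 = 88.1086
V̂(ȳ_st) = 490.783
SE(ȳ_st) = √490.783 = 22.1536

ȳ_st ≈ 763.10, SE ≈ 22.2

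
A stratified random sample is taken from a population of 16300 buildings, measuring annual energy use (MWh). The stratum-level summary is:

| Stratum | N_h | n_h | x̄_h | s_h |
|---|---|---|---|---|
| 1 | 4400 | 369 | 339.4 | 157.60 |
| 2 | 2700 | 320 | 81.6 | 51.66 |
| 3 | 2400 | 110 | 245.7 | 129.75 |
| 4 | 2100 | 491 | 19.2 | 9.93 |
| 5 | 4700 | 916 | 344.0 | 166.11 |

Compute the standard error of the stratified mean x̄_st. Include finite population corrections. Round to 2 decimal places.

V̂(x̄_st) = Σ W_h² (1 − n_h/N_h) s_h²/n_h, with W_h = N_h/N and N = 16300:
  stratum 1: (4400/16300)²·(1 − 369/4400)·157.60²/369 = 4.49341
  stratum 2: (2700/16300)²·(1 − 320/2700)·51.66²/320 = 0.201709
  stratum 3: (2400/16300)²·(1 − 110/2400)·129.75²/110 = 3.16587
  stratum 4: (2100/16300)²·(1 − 491/2100)·9.93²/491 = 0.00255398
  stratum 5: (4700/16300)²·(1 − 916/4700)·166.11²/916 = 2.01637
V̂(x̄_st) = 9.87992
SE(x̄_st) = √9.87992 = 3.14323

SE(x̄_st) ≈ 3.14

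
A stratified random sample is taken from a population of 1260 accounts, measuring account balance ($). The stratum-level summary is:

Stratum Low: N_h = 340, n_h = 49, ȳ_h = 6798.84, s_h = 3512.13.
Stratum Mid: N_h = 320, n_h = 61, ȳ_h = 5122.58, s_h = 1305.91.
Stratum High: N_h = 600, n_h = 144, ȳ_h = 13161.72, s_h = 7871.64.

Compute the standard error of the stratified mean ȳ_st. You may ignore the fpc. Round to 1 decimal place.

V̂(ȳ_st) = Σ W_h² s_h²/n_h, with W_h = N_h/N and N = 1260:
  stratum Low: (340/1260)²·3512.13²/49 = 18330
  stratum Mid: (320/1260)²·1305.91²/61 = 1803.25
  stratum High: (600/1260)²·7871.64²/144 = 97572.9
V̂(ȳ_st) = 117706
SE(ȳ_st) = √117706 = 343.083

SE(ȳ_st) ≈ 343.1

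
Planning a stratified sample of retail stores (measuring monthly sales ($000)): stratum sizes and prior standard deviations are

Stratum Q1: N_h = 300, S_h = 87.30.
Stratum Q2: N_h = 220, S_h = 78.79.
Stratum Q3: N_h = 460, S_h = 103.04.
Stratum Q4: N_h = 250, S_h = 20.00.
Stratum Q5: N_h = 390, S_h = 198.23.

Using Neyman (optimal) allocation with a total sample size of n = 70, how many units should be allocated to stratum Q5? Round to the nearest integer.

31

Neyman allocation: n_h = n · N_h S_h / Σ N_i S_i, with n = 70.
  stratum Q1: N_h·S_h = 300·87.30 = 26190.00
  stratum Q2: N_h·S_h = 220·78.79 = 17333.80
  stratum Q3: N_h·S_h = 460·103.04 = 47398.40
  stratum Q4: N_h·S_h = 250·20.00 = 5000.00
  stratum Q5: N_h·S_h = 390·198.23 = 77309.70
Σ N_h S_h = 173231.90
n for stratum Q5 = 70·77309.70/173231.90 = 31.240 → 31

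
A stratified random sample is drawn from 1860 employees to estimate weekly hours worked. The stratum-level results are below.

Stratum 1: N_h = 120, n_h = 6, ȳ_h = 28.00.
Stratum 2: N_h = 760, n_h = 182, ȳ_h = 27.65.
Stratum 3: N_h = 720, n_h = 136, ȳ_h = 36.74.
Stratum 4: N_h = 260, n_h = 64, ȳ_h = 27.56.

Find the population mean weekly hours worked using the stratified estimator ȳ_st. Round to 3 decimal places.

ȳ_st ≈ 31.179

N = Σ N_h = 1860. Stratum weights W_h = N_h/N.
ȳ_st = (120·28.00 + 760·27.65 + 720·36.74 + 260·27.56) / 1860 = 31.17871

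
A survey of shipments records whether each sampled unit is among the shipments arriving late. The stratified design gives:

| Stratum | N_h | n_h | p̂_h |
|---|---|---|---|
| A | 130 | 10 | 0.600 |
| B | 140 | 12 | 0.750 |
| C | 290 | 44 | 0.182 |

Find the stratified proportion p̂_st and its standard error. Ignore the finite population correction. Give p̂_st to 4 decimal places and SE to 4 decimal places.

p̂_st ≈ 0.4210, SE ≈ 0.0586

N = 560; stratum weights W_h = N_h/N.
p̂_st = Σ W_h p̂_h = (130·0.600 + 140·0.750 + 290·0.182)/560 = 0.42104
V̂(p̂_st) = Σ W_h² p̂_h(1−p̂_h)/(n_h−1):
  stratum A: (130/560)²·0.600·0.400/9 = 0.00143707
  stratum B: (140/560)²·0.750·0.250/11 = 0.00106534
  stratum C: (290/560)²·0.182·0.818/43 = 0.000928488
V̂(p̂_st) = 0.0034309; SE = √V̂ = 0.0585739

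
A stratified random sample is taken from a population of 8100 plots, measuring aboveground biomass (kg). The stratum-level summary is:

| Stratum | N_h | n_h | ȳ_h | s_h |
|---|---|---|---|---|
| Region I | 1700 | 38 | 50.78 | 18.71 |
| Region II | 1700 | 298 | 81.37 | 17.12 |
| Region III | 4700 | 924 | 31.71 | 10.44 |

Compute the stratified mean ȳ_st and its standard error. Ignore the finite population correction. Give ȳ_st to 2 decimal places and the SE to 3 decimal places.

ȳ_st = Σ W_h ȳ_h = (1700·50.78 + 1700·81.37 + 4700·31.71)/8100 = 46.13481
V̂(ȳ_st) = Σ W_h² s_h²/n_h, with W_h = N_h/N and N = 8100:
  stratum Region I: (1700/8100)²·18.71²/38 = 0.405781
  stratum Region II: (1700/8100)²·17.12²/298 = 0.0433231
  stratum Region III: (4700/8100)²·10.44²/924 = 0.039715
V̂(ȳ_st) = 0.488819
SE(ȳ_st) = √0.488819 = 0.699156

ȳ_st ≈ 46.13, SE ≈ 0.699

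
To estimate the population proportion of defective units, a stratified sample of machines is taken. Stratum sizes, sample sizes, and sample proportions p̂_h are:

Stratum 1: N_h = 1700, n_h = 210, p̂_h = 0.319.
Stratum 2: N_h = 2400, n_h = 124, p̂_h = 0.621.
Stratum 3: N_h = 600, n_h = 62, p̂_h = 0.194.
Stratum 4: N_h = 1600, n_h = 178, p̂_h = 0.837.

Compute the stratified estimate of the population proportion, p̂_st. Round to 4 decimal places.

p̂_st ≈ 0.5537

N = 6300; stratum weights W_h = N_h/N.
p̂_st = Σ W_h p̂_h = (1700·0.319 + 2400·0.621 + 600·0.194 + 1600·0.837)/6300 = 0.55370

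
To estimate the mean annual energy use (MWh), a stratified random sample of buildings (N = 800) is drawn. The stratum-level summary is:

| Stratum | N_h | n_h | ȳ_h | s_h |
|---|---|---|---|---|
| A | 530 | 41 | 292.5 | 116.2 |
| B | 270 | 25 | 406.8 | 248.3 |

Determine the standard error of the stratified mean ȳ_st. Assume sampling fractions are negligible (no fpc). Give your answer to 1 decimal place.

SE(ȳ_st) ≈ 20.6

V̂(ȳ_st) = Σ W_h² s_h²/n_h, with W_h = N_h/N and N = 800:
  stratum A: (530/800)²·116.2²/41 = 144.544
  stratum B: (270/800)²·248.3²/25 = 280.906
V̂(ȳ_st) = 425.45
SE(ȳ_st) = √425.45 = 20.6264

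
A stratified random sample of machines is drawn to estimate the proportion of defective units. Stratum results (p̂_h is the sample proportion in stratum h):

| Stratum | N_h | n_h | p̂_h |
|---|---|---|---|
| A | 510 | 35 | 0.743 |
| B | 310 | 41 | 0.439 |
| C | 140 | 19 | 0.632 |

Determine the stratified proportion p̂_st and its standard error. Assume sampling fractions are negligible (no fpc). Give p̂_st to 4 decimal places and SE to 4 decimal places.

p̂_st ≈ 0.6286, SE ≈ 0.0500

N = 960; stratum weights W_h = N_h/N.
p̂_st = Σ W_h p̂_h = (510·0.743 + 310·0.439 + 140·0.632)/960 = 0.62865
V̂(p̂_st) = Σ W_h² p̂_h(1−p̂_h)/(n_h−1):
  stratum A: (510/960)²·0.743·0.257/34 = 0.00158504
  stratum B: (310/960)²·0.439·0.561/40 = 0.00064202
  stratum C: (140/960)²·0.632·0.368/18 = 0.000274793
V̂(p̂_st) = 0.00250186; SE = √V̂ = 0.0500185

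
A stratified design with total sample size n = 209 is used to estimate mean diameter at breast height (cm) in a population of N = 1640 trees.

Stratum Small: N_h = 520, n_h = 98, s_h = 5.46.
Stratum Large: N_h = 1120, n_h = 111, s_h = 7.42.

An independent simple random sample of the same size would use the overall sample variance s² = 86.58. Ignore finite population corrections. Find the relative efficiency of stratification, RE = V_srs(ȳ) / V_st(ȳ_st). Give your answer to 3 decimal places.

V̂(ȳ_st) = Σ W_h² s_h²/n_h, with W_h = N_h/N and N = 1640:
  stratum Small: (520/1640)²·5.46²/98 = 0.0305829
  stratum Large: (1120/1640)²·7.42²/111 = 0.231331
V_st = 0.261914
V_srs = s²/n = 86.58/209 = 0.414258
Relative efficiency = V_srs / V_st = 0.414258/0.261914 = 1.5817

RE ≈ 1.582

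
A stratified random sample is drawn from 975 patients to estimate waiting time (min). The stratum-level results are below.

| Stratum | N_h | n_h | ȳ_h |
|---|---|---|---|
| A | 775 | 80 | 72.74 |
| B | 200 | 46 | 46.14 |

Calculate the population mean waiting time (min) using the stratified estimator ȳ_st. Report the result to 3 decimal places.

ȳ_st ≈ 67.284

N = Σ N_h = 975. Stratum weights W_h = N_h/N.
ȳ_st = (775·72.74 + 200·46.14) / 975 = 67.28359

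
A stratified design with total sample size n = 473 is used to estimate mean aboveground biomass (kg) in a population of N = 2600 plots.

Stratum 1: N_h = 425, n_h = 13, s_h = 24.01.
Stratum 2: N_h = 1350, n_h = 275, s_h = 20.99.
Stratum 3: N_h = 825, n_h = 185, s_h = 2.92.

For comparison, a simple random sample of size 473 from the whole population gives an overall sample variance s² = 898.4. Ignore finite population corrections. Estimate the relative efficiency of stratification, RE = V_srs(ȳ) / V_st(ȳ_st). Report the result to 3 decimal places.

RE ≈ 1.171

V̂(ȳ_st) = Σ W_h² s_h²/n_h, with W_h = N_h/N and N = 2600:
  stratum 1: (425/2600)²·24.01²/13 = 1.18487
  stratum 2: (1350/2600)²·20.99²/275 = 0.43193
  stratum 3: (825/2600)²·2.92²/185 = 0.0046404
V_st = 1.62144
V_srs = s²/n = 898.4/473 = 1.89937
Relative efficiency = V_srs / V_st = 1.89937/1.62144 = 1.1714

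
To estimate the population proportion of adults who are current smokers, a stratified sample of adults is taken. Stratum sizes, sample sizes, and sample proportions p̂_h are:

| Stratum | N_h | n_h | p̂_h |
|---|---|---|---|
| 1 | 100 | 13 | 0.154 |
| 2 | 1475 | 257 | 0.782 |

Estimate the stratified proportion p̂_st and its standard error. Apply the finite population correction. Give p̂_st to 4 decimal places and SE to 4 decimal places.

p̂_st ≈ 0.7421, SE ≈ 0.0228

N = 1575; stratum weights W_h = N_h/N.
p̂_st = Σ W_h p̂_h = (100·0.154 + 1475·0.782)/1575 = 0.74213
V̂(p̂_st) = Σ W_h² (1 − n_h/N_h) p̂_h(1−p̂_h)/(n_h−1):
  stratum 1: (100/1575)²·(1 − 13/100)·0.154·0.846/12 = 3.80775e-05
  stratum 2: (1475/1575)²·(1 − 257/1475)·0.782·0.218/256 = 0.000482282
V̂(p̂_st) = 0.00052036; SE = √V̂ = 0.0228114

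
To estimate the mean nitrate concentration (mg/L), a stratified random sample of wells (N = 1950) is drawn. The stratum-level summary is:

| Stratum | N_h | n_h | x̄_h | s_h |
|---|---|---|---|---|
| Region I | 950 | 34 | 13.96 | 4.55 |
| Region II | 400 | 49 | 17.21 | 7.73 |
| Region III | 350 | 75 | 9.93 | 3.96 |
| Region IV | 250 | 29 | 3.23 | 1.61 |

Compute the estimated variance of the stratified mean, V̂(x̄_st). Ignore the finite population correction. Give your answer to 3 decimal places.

V̂(x̄_st) ≈ 0.204

V̂(x̄_st) = Σ W_h² s_h²/n_h, with W_h = N_h/N and N = 1950:
  stratum Region I: (950/1950)²·4.55²/34 = 0.144518
  stratum Region II: (400/1950)²·7.73²/49 = 0.0513114
  stratum Region III: (350/1950)²·3.96²/75 = 0.00673591
  stratum Region IV: (250/1950)²·1.61²/29 = 0.00146914
V̂(x̄_st) = 0.204034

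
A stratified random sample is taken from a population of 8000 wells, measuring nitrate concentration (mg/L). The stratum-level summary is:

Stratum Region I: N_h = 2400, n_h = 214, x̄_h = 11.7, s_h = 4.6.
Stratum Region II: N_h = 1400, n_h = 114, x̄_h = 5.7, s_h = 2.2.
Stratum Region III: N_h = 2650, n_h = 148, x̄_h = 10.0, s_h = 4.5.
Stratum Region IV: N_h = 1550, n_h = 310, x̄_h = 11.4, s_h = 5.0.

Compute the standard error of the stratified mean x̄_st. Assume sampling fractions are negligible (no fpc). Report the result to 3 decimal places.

V̂(x̄_st) = Σ W_h² s_h²/n_h, with W_h = N_h/N and N = 8000:
  stratum Region I: (2400/8000)²·4.6²/214 = 0.00889907
  stratum Region II: (1400/8000)²·2.2²/114 = 0.00130022
  stratum Region III: (2650/8000)²·4.5²/148 = 0.0150133
  stratum Region IV: (1550/8000)²·5.0²/310 = 0.00302734
V̂(x̄_st) = 0.0282399
SE(x̄_st) = √0.0282399 = 0.168047

SE(x̄_st) ≈ 0.168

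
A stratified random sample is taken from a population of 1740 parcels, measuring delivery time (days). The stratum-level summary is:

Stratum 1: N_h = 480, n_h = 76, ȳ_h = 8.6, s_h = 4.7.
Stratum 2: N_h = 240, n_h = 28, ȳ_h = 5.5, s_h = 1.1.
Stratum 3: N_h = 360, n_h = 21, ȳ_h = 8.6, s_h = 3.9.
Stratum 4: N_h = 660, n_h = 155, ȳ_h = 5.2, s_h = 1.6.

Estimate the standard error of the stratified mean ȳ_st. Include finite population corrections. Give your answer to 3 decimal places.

SE(ȳ_st) ≈ 0.224

V̂(ȳ_st) = Σ W_h² (1 − n_h/N_h) s_h²/n_h, with W_h = N_h/N and N = 1740:
  stratum 1: (480/1740)²·(1 − 76/480)·4.7²/76 = 0.0186169
  stratum 2: (240/1740)²·(1 − 28/240)·1.1²/28 = 0.000726233
  stratum 3: (360/1740)²·(1 − 21/360)·3.9²/21 = 0.0291953
  stratum 4: (660/1740)²·(1 − 155/660)·1.6²/155 = 0.00181821
V̂(ȳ_st) = 0.0503566
SE(ȳ_st) = √0.0503566 = 0.224403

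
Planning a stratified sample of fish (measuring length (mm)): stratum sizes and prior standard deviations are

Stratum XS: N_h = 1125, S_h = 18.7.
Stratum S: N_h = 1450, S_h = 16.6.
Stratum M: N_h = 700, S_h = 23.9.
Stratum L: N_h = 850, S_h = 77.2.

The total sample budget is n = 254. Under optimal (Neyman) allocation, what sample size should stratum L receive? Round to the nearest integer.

Neyman allocation: n_h = n · N_h S_h / Σ N_i S_i, with n = 254.
  stratum XS: N_h·S_h = 1125·18.7 = 21037.50
  stratum S: N_h·S_h = 1450·16.6 = 24070.00
  stratum M: N_h·S_h = 700·23.9 = 16730.00
  stratum L: N_h·S_h = 850·77.2 = 65620.00
Σ N_h S_h = 127457.50
n for stratum L = 254·65620.00/127457.50 = 130.769 → 131

131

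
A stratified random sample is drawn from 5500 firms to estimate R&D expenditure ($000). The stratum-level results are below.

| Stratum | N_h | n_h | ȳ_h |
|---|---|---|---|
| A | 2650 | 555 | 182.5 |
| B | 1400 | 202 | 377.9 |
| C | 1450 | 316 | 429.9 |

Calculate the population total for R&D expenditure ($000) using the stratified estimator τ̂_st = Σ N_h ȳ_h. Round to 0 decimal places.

τ̂_st = Σ N_h ȳ_h = 2650·182.5 + 1400·377.9 + 1450·429.9 = 1636040

τ̂_st ≈ 1636040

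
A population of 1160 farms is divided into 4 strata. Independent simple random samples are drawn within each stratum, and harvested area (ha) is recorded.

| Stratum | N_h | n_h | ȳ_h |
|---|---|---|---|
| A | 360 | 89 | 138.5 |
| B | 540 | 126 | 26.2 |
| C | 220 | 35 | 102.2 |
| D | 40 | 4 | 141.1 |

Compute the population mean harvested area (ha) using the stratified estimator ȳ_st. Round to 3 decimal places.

ȳ_st ≈ 79.428

N = Σ N_h = 1160. Stratum weights W_h = N_h/N.
ȳ_st = (360·138.5 + 540·26.2 + 220·102.2 + 40·141.1) / 1160 = 79.42759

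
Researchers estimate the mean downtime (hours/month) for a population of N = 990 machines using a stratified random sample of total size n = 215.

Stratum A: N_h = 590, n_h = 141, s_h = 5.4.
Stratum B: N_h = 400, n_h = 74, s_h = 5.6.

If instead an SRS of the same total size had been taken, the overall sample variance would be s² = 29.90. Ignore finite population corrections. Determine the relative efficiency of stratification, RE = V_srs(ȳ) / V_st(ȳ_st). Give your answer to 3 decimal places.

RE ≈ 0.975

V̂(ȳ_st) = Σ W_h² s_h²/n_h, with W_h = N_h/N and N = 990:
  stratum A: (590/990)²·5.4²/141 = 0.0734517
  stratum B: (400/990)²·5.6²/74 = 0.0691821
V_st = 0.142634
V_srs = s²/n = 29.90/215 = 0.13907
Relative efficiency = V_srs / V_st = 0.13907/0.142634 = 0.9750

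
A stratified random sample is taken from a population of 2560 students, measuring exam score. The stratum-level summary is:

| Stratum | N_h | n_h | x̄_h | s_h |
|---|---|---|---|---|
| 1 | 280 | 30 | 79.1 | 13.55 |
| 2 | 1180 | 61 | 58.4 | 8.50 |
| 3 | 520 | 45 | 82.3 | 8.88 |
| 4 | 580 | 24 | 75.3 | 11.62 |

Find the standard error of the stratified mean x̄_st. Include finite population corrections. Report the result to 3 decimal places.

V̂(x̄_st) = Σ W_h² (1 − n_h/N_h) s_h²/n_h, with W_h = N_h/N and N = 2560:
  stratum 1: (280/2560)²·(1 − 30/280)·13.55²/30 = 0.0653695
  stratum 2: (1180/2560)²·(1 − 61/1180)·8.50²/61 = 0.238638
  stratum 3: (520/2560)²·(1 − 45/520)·8.88²/45 = 0.0660436
  stratum 4: (580/2560)²·(1 − 24/580)·11.62²/24 = 0.276837
V̂(x̄_st) = 0.646888
SE(x̄_st) = √0.646888 = 0.804294

SE(x̄_st) ≈ 0.804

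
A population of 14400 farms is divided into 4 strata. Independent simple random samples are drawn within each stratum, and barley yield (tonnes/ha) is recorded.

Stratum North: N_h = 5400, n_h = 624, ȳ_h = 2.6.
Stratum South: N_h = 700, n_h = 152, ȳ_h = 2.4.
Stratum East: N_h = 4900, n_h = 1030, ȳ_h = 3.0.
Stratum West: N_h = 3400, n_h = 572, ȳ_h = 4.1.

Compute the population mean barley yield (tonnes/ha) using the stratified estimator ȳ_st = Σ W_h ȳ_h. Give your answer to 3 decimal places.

ȳ_st ≈ 3.081

N = Σ N_h = 14400. Stratum weights W_h = N_h/N.
ȳ_st = (5400·2.6 + 700·2.4 + 4900·3.0 + 3400·4.1) / 14400 = 3.08056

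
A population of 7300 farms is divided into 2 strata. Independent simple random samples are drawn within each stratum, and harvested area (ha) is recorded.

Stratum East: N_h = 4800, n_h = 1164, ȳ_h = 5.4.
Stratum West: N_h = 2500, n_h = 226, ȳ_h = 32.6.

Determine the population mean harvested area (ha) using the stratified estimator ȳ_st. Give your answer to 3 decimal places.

N = Σ N_h = 7300. Stratum weights W_h = N_h/N.
ȳ_st = (4800·5.4 + 2500·32.6) / 7300 = 14.71507

ȳ_st ≈ 14.715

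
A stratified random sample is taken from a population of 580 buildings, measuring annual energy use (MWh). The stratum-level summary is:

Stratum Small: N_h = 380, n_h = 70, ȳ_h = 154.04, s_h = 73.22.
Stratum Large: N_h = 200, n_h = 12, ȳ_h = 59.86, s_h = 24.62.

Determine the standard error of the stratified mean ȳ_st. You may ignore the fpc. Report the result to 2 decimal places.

SE(ȳ_st) ≈ 6.24

V̂(ȳ_st) = Σ W_h² s_h²/n_h, with W_h = N_h/N and N = 580:
  stratum Small: (380/580)²·73.22²/70 = 32.8755
  stratum Large: (200/580)²·24.62²/12 = 6.00619
V̂(ȳ_st) = 38.8817
SE(ȳ_st) = √38.8817 = 6.23552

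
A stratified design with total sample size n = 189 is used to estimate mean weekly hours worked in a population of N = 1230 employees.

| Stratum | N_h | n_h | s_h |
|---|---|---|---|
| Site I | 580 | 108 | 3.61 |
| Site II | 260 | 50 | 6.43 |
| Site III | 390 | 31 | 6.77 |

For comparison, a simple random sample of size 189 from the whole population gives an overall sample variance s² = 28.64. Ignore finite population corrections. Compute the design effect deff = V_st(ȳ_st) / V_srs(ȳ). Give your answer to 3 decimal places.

V̂(ȳ_st) = Σ W_h² s_h²/n_h, with W_h = N_h/N and N = 1230:
  stratum Site I: (580/1230)²·3.61²/108 = 0.026831
  stratum Site II: (260/1230)²·6.43²/50 = 0.0369478
  stratum Site III: (390/1230)²·6.77²/31 = 0.14864
V_st = 0.212418
V_srs = s²/n = 28.64/189 = 0.151534
deff = V_st / V_srs = 0.212418/0.151534 = 1.4018

deff ≈ 1.402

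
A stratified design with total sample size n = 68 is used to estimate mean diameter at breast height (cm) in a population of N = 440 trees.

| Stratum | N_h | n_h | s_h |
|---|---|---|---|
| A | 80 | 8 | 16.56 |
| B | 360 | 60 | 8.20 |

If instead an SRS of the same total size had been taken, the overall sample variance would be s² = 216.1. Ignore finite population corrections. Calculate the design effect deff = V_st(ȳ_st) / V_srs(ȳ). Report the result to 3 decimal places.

V̂(ȳ_st) = Σ W_h² s_h²/n_h, with W_h = N_h/N and N = 440:
  stratum A: (80/440)²·16.56²/8 = 1.1332
  stratum B: (360/440)²·8.20²/60 = 0.750198
V_st = 1.8834
V_srs = s²/n = 216.1/68 = 3.17794
deff = V_st / V_srs = 1.8834/3.17794 = 0.5926

deff ≈ 0.593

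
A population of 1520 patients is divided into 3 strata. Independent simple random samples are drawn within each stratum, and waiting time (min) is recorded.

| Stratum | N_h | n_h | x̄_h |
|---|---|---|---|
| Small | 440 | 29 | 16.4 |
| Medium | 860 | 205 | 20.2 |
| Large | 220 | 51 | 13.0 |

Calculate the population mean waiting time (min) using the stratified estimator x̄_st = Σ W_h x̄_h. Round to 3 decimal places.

N = Σ N_h = 1520. Stratum weights W_h = N_h/N.
x̄_st = (440·16.4 + 860·20.2 + 220·13.0) / 1520 = 18.05789

x̄_st ≈ 18.058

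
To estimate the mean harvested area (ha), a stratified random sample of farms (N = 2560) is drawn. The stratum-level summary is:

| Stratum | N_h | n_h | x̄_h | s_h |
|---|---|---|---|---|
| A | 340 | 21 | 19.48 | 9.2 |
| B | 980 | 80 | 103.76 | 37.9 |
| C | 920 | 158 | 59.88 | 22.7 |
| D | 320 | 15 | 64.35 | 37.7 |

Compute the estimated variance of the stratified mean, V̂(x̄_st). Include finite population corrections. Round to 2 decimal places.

V̂(x̄_st) ≈ 4.24

V̂(x̄_st) = Σ W_h² (1 − n_h/N_h) s_h²/n_h, with W_h = N_h/N and N = 2560:
  stratum A: (340/2560)²·(1 − 21/340)·9.2²/21 = 0.0667031
  stratum B: (980/2560)²·(1 − 80/980)·37.9²/80 = 2.41645
  stratum C: (920/2560)²·(1 − 158/920)·22.7²/158 = 0.348865
  stratum D: (320/2560)²·(1 − 15/320)·37.7²/15 = 1.41111
V̂(x̄_st) = 4.24313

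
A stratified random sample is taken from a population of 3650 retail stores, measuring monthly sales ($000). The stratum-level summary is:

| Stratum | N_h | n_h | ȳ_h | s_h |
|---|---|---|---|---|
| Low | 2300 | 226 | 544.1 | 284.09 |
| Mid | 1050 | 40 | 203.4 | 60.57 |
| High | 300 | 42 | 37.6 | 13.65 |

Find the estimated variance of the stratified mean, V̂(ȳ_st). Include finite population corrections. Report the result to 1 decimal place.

V̂(ȳ_st) ≈ 135.2

V̂(ȳ_st) = Σ W_h² (1 − n_h/N_h) s_h²/n_h, with W_h = N_h/N and N = 3650:
  stratum Low: (2300/3650)²·(1 − 226/2300)·284.09²/226 = 127.866
  stratum Mid: (1050/3650)²·(1 − 40/1050)·60.57²/40 = 7.30096
  stratum High: (300/3650)²·(1 − 42/300)·13.65²/42 = 0.0257734
V̂(ȳ_st) = 135.193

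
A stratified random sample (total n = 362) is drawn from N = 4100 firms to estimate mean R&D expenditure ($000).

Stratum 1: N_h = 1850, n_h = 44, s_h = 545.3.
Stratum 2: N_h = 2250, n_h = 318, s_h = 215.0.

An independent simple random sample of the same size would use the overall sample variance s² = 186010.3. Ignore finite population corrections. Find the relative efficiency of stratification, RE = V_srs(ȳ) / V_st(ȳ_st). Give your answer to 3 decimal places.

RE ≈ 0.362

V̂(ȳ_st) = Σ W_h² s_h²/n_h, with W_h = N_h/N and N = 4100:
  stratum 1: (1850/4100)²·545.3²/44 = 1375.92
  stratum 2: (2250/4100)²·215.0²/318 = 43.7771
V_st = 1419.7
V_srs = s²/n = 186010.3/362 = 513.841
Relative efficiency = V_srs / V_st = 513.841/1419.7 = 0.3619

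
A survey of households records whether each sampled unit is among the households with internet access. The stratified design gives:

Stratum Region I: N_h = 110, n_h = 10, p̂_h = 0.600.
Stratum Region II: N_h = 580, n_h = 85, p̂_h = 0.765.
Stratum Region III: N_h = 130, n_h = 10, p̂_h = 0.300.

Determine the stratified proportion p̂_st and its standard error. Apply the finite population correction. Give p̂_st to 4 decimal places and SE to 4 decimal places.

N = 820; stratum weights W_h = N_h/N.
p̂_st = Σ W_h p̂_h = (110·0.600 + 580·0.765 + 130·0.300)/820 = 0.66915
V̂(p̂_st) = Σ W_h² (1 − n_h/N_h) p̂_h(1−p̂_h)/(n_h−1):
  stratum Region I: (110/820)²·(1 − 10/110)·0.600·0.400/9 = 0.000436248
  stratum Region II: (580/820)²·(1 − 85/580)·0.765·0.235/84 = 0.000913809
  stratum Region III: (130/820)²·(1 − 10/130)·0.300·0.700/9 = 0.000541344
V̂(p̂_st) = 0.0018914; SE = √V̂ = 0.0434903

p̂_st ≈ 0.6691, SE ≈ 0.0435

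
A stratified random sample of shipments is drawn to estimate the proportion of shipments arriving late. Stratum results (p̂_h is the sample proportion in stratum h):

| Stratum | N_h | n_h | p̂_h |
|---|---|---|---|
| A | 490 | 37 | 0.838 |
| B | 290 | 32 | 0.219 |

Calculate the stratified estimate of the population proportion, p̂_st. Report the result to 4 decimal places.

p̂_st ≈ 0.6079

N = 780; stratum weights W_h = N_h/N.
p̂_st = Σ W_h p̂_h = (490·0.838 + 290·0.219)/780 = 0.60786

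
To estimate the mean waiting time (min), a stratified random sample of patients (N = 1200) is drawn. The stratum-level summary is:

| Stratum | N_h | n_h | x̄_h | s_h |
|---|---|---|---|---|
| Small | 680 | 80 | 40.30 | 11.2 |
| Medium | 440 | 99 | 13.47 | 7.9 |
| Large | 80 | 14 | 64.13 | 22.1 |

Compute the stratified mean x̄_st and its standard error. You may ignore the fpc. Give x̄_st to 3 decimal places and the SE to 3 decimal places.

x̄_st = Σ W_h x̄_h = (680·40.30 + 440·13.47 + 80·64.13)/1200 = 32.05100
V̂(x̄_st) = Σ W_h² s_h²/n_h, with W_h = N_h/N and N = 1200:
  stratum Small: (680/1200)²·11.2²/80 = 0.503502
  stratum Medium: (440/1200)²·7.9²/99 = 0.0847543
  stratum Large: (80/1200)²·22.1²/14 = 0.155051
V̂(x̄_st) = 0.743307
SE(x̄_st) = √0.743307 = 0.862153

x̄_st ≈ 32.051, SE ≈ 0.862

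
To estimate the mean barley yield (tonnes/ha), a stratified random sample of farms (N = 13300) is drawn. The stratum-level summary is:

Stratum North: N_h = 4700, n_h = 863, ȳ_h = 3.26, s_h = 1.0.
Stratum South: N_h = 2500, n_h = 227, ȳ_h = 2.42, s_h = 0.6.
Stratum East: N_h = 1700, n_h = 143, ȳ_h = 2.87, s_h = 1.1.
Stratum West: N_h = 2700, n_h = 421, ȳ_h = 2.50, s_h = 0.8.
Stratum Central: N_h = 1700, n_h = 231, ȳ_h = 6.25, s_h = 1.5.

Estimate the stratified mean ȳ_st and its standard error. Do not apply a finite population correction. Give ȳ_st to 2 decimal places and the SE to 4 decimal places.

ȳ_st ≈ 3.28, SE ≈ 0.0237

ȳ_st = Σ W_h ȳ_h = (4700·3.26 + 2500·2.42 + 1700·2.87 + 2700·2.50 + 1700·6.25)/13300 = 3.28015
V̂(ȳ_st) = Σ W_h² s_h²/n_h, with W_h = N_h/N and N = 13300:
  stratum North: (4700/13300)²·1.0²/863 = 0.000144704
  stratum South: (2500/13300)²·0.6²/227 = 5.60342e-05
  stratum East: (1700/13300)²·1.1²/143 = 0.000138243
  stratum West: (2700/13300)²·0.8²/421 = 6.26502e-05
  stratum Central: (1700/13300)²·1.5²/231 = 0.000159135
V̂(ȳ_st) = 0.000560767
SE(ȳ_st) = √0.000560767 = 0.0236805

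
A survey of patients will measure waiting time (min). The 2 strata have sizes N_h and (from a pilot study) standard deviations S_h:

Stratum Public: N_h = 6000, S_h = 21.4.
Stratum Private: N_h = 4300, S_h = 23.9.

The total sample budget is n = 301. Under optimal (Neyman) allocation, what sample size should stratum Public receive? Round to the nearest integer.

167

Neyman allocation: n_h = n · N_h S_h / Σ N_i S_i, with n = 301.
  stratum Public: N_h·S_h = 6000·21.4 = 128400.00
  stratum Private: N_h·S_h = 4300·23.9 = 102770.00
Σ N_h S_h = 231170.00
n for stratum Public = 301·128400.00/231170.00 = 167.186 → 167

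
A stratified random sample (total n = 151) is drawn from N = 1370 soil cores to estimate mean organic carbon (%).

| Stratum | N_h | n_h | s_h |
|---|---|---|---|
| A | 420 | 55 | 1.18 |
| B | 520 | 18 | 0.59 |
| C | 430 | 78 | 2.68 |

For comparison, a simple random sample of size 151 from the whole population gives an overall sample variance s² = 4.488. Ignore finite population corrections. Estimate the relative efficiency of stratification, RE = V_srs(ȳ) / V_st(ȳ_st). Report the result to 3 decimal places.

RE ≈ 2.088

V̂(ȳ_st) = Σ W_h² s_h²/n_h, with W_h = N_h/N and N = 1370:
  stratum A: (420/1370)²·1.18²/55 = 0.00237935
  stratum B: (520/1370)²·0.59²/18 = 0.0027861
  stratum C: (430/1370)²·2.68²/78 = 0.00907133
V_st = 0.0142368
V_srs = s²/n = 4.488/151 = 0.0297219
Relative efficiency = V_srs / V_st = 0.0297219/0.0142368 = 2.0877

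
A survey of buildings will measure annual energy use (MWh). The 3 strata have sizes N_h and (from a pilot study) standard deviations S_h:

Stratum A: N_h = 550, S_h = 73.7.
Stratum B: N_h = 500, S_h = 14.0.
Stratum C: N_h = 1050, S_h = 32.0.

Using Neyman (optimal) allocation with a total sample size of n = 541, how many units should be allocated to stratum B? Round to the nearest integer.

47

Neyman allocation: n_h = n · N_h S_h / Σ N_i S_i, with n = 541.
  stratum A: N_h·S_h = 550·73.7 = 40535.00
  stratum B: N_h·S_h = 500·14.0 = 7000.00
  stratum C: N_h·S_h = 1050·32.0 = 33600.00
Σ N_h S_h = 81135.00
n for stratum B = 541·7000.00/81135.00 = 46.675 → 47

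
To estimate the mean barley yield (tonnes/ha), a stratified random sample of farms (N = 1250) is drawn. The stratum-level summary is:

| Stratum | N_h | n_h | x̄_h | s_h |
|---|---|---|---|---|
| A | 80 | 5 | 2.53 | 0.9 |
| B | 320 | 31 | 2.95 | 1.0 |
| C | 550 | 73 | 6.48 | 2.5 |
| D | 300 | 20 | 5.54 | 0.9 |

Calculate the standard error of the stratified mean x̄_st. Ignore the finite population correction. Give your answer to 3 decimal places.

V̂(x̄_st) = Σ W_h² s_h²/n_h, with W_h = N_h/N and N = 1250:
  stratum A: (80/1250)²·0.9²/5 = 0.000663552
  stratum B: (320/1250)²·1.0²/31 = 0.00211406
  stratum C: (550/1250)²·2.5²/73 = 0.0165753
  stratum D: (300/1250)²·0.9²/20 = 0.0023328
V̂(x̄_st) = 0.0216858
SE(x̄_st) = √0.0216858 = 0.147261

SE(x̄_st) ≈ 0.147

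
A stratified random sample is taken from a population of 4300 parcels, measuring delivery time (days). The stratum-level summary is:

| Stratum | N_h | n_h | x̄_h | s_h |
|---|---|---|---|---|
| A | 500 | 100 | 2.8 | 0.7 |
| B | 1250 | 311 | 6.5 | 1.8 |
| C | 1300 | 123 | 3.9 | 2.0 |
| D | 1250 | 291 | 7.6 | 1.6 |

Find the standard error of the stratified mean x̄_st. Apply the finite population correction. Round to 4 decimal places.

V̂(x̄_st) = Σ W_h² (1 − n_h/N_h) s_h²/n_h, with W_h = N_h/N and N = 4300:
  stratum A: (500/4300)²·(1 − 100/500)·0.7²/100 = 5.30016e-05
  stratum B: (1250/4300)²·(1 − 311/1250)·1.8²/311 = 0.000661338
  stratum C: (1300/4300)²·(1 − 123/1300)·2.0²/123 = 0.00269115
  stratum D: (1250/4300)²·(1 − 291/1250)·1.6²/291 = 0.000570346
V̂(x̄_st) = 0.00397583
SE(x̄_st) = √0.00397583 = 0.0630542

SE(x̄_st) ≈ 0.0631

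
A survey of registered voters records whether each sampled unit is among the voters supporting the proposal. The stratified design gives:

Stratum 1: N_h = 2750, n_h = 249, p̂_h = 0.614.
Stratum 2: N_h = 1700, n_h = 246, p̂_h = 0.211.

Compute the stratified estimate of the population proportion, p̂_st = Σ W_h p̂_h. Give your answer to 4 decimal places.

N = 4450; stratum weights W_h = N_h/N.
p̂_st = Σ W_h p̂_h = (2750·0.614 + 1700·0.211)/4450 = 0.46004

p̂_st ≈ 0.4600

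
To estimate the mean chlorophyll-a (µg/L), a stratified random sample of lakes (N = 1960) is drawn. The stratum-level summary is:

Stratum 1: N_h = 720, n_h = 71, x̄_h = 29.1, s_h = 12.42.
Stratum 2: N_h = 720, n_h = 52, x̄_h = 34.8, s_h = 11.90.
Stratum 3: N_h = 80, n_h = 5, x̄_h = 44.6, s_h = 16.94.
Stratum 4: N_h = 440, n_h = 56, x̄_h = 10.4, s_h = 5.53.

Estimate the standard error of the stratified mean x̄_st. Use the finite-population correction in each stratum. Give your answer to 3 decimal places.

V̂(x̄_st) = Σ W_h² (1 − n_h/N_h) s_h²/n_h, with W_h = N_h/N and N = 1960:
  stratum 1: (720/1960)²·(1 − 71/720)·12.42²/71 = 0.264271
  stratum 2: (720/1960)²·(1 − 52/720)·11.90²/52 = 0.340947
  stratum 3: (80/1960)²·(1 − 5/80)·16.94²/5 = 0.0896388
  stratum 4: (440/1960)²·(1 − 56/440)·5.53²/56 = 0.0240178
V̂(x̄_st) = 0.718875
SE(x̄_st) = √0.718875 = 0.847865

SE(x̄_st) ≈ 0.848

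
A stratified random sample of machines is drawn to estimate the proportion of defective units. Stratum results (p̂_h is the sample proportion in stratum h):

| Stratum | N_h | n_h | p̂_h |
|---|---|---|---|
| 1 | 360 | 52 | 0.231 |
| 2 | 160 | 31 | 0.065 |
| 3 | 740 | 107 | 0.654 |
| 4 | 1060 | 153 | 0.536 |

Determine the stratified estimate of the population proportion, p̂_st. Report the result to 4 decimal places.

p̂_st ≈ 0.4938

N = 2320; stratum weights W_h = N_h/N.
p̂_st = Σ W_h p̂_h = (360·0.231 + 160·0.065 + 740·0.654 + 1060·0.536)/2320 = 0.49383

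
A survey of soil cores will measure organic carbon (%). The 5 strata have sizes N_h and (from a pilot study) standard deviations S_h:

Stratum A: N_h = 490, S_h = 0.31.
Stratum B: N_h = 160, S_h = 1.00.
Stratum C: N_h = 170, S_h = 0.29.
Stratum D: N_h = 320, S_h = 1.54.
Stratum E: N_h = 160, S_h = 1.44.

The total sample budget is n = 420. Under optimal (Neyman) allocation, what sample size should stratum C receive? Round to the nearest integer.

Neyman allocation: n_h = n · N_h S_h / Σ N_i S_i, with n = 420.
  stratum A: N_h·S_h = 490·0.31 = 151.90
  stratum B: N_h·S_h = 160·1.00 = 160.00
  stratum C: N_h·S_h = 170·0.29 = 49.30
  stratum D: N_h·S_h = 320·1.54 = 492.80
  stratum E: N_h·S_h = 160·1.44 = 230.40
Σ N_h S_h = 1084.40
n for stratum C = 420·49.30/1084.40 = 19.094 → 19

19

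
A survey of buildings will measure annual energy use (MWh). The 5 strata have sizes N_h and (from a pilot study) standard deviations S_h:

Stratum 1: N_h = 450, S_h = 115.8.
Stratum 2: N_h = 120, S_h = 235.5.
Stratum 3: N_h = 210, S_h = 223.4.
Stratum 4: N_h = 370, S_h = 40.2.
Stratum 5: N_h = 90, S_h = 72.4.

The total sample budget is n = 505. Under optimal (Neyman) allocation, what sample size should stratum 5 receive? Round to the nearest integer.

22

Neyman allocation: n_h = n · N_h S_h / Σ N_i S_i, with n = 505.
  stratum 1: N_h·S_h = 450·115.8 = 52110.00
  stratum 2: N_h·S_h = 120·235.5 = 28260.00
  stratum 3: N_h·S_h = 210·223.4 = 46914.00
  stratum 4: N_h·S_h = 370·40.2 = 14874.00
  stratum 5: N_h·S_h = 90·72.4 = 6516.00
Σ N_h S_h = 148674.00
n for stratum 5 = 505·6516.00/148674.00 = 22.133 → 22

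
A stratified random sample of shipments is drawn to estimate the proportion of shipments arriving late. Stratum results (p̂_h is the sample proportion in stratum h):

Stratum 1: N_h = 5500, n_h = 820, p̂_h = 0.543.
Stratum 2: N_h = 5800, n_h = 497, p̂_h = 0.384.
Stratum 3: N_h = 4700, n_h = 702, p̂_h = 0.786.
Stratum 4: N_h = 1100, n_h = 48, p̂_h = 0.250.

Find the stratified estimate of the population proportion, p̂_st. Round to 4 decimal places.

p̂_st ≈ 0.5370

N = 17100; stratum weights W_h = N_h/N.
p̂_st = Σ W_h p̂_h = (5500·0.543 + 5800·0.384 + 4700·0.786 + 1100·0.250)/17100 = 0.53701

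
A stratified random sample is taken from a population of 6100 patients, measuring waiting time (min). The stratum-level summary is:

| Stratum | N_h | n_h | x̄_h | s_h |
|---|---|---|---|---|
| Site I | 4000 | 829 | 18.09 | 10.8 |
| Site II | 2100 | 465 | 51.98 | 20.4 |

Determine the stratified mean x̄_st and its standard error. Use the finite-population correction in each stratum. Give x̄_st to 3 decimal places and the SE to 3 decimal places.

x̄_st = Σ W_h x̄_h = (4000·18.09 + 2100·51.98)/6100 = 29.75705
V̂(x̄_st) = Σ W_h² (1 − n_h/N_h) s_h²/n_h, with W_h = N_h/N and N = 6100:
  stratum Site I: (4000/6100)²·(1 − 829/4000)·10.8²/829 = 0.0479611
  stratum Site II: (2100/6100)²·(1 − 465/2100)·20.4²/465 = 0.0825819
V̂(x̄_st) = 0.130543
SE(x̄_st) = √0.130543 = 0.361307

x̄_st ≈ 29.757, SE ≈ 0.361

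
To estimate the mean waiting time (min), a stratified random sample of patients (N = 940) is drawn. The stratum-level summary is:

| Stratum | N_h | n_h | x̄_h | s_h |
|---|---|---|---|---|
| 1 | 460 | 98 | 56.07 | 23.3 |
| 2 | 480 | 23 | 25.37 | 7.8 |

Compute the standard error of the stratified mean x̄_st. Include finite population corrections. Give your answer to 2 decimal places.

V̂(x̄_st) = Σ W_h² (1 − n_h/N_h) s_h²/n_h, with W_h = N_h/N and N = 940:
  stratum 1: (460/940)²·(1 − 98/460)·23.3²/98 = 1.04399
  stratum 2: (480/940)²·(1 − 23/480)·7.8²/23 = 0.656694
V̂(x̄_st) = 1.70068
SE(x̄_st) = √1.70068 = 1.3041

SE(x̄_st) ≈ 1.30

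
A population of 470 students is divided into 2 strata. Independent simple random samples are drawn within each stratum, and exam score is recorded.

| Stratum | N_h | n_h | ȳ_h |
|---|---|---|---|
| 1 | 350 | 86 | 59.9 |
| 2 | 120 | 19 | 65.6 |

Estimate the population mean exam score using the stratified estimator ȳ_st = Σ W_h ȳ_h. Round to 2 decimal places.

N = Σ N_h = 470. Stratum weights W_h = N_h/N.
ȳ_st = (350·59.9 + 120·65.6) / 470 = 61.3553

ȳ_st ≈ 61.36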